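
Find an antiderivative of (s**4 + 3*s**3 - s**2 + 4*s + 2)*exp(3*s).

Use integration by parts with u = s**4 + 3*s**3 - s**2 + 4*s + 2, dv = exp(3*s) ds, so v = exp(3*s)/3.
Apply parts 4 times (tabular method): alternate signs, differentiate u down to 0, integrate dv up.

(27*s**4 + 45*s**3 - 72*s**2 + 156*s + 2)*exp(3*s)/81 + C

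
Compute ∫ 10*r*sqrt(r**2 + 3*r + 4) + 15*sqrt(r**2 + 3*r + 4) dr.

10*(r**2 + 3*r + 4)**(3/2)/3 + C

Let u = r**2 + 3*r + 4, so du = (2*r + 3) dr.
Rewriting, the integral becomes 5·∫ √u du = 5·(2/3)u^(3/2).
Substituting back, u = r**2 + 3*r + 4.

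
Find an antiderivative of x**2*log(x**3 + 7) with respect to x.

Let u = x**3 + 7, so du = (3*x**2) dx.
The integral becomes (1/3)·∫ log(u) du; integrate by parts with u′=log(u), dv′=du.

x**3*log(x**3 + 7)/3 - x**3/3 + 7*log(x**3 + 7)/3 + C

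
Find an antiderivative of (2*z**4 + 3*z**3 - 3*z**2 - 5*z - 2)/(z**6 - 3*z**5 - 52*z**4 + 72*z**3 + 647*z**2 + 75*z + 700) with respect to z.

Factor the denominator: (z - 7)*(z - 5)*(z + 4)*(z + 5)*(z**2 + 1).
Partial-fraction decomposition: -(241*z - 63)/(22100*(z**2 + 1)) - 823/(3120*(z + 5)) + 290/(1683*(z + 4)) - 1523/(4680*(z - 5)) + 5647/(13200*(z - 7)).
Integrate each term; A/(z−a) gives A·log|z−a|; the (Bz+D)/(z²+p²) term gives a log and an atan.

5647*log(z - 7)/13200 - 1523*log(z - 5)/4680 + 290*log(z + 4)/1683 - 823*log(z + 5)/3120 - 241*log(z**2 + 1)/44200 + 63*atan(z)/22100 + C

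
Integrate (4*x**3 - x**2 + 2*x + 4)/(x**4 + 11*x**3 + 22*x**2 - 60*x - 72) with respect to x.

3*log(x - 2)/16 + log(x + 1)/25 + 1509*log(x + 6)/400 + 227/(10*x + 60) + C

Factor the denominator: (x - 2)*(x + 1)*(x + 6)**2.
Partial-fraction decomposition: 1509/(400*(x + 6)) - 227/(10*(x + 6)**2) + 1/(25*(x + 1)) + 3/(16*(x - 2)).
Integrate each term; A/(x−a) gives A·log|x−a|; A/(x−a)² gives −A/(x−a).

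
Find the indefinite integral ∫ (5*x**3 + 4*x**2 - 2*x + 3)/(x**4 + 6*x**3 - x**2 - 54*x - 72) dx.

4*log(x - 3)/5 + 17*log(x + 2)/10 - 15*log(x + 3) + 35*log(x + 4)/2 + C

Factor the denominator: (x - 3)*(x + 2)*(x + 3)*(x + 4).
Partial-fraction decomposition: 35/(2*(x + 4)) - 15/(x + 3) + 17/(10*(x + 2)) + 4/(5*(x - 3)).
Integrate each term: A/(x−a) contributes A·log|x−a|.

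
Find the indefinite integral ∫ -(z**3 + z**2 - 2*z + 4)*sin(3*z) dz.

Use integration by parts with u = z**3 + z**2 - 2*z + 4, dv = -sin(3*z) dz, so v = cos(3*z)/3.
Apply parts 3 times (tabular method): alternate signs, differentiate u down to 0, integrate dv up.

z**3*cos(3*z)/3 - z**2*sin(3*z)/3 + z**2*cos(3*z)/3 - 2*z*sin(3*z)/9 - 8*z*cos(3*z)/9 + 8*sin(3*z)/27 + 34*cos(3*z)/27 + C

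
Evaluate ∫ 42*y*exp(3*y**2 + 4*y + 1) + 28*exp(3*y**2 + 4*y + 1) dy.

Let u = 3*y**2 + 4*y + 1, so du = (6*y + 4) dy.
Rewriting, the integral becomes 7·∫ e^u du = 7·e^u.
Substituting back, u = 3*y**2 + 4*y + 1.

7*exp(3*y**2 + 4*y + 1) + C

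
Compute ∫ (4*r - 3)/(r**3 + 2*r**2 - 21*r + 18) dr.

Factor the denominator: (r - 3)*(r - 1)*(r + 6).
Partial-fraction decomposition: -3/(7*(r + 6)) - 1/(14*(r - 1)) + 1/(2*(r - 3)).
Integrate each term: A/(r−a) contributes A·log|r−a|.

log(r - 3)/2 - log(r - 1)/14 - 3*log(r + 6)/7 + C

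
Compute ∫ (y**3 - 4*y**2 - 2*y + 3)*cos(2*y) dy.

Use integration by parts with u = y**3 - 4*y**2 - 2*y + 3, dv = cos(2*y) dy, so v = sin(2*y)/2.
Apply parts 3 times (tabular method): alternate signs, differentiate u down to 0, integrate dv up.

y**3*sin(2*y)/2 - 2*y**2*sin(2*y) + 3*y**2*cos(2*y)/4 - 7*y*sin(2*y)/4 - 2*y*cos(2*y) + 5*sin(2*y)/2 - 7*cos(2*y)/8 + C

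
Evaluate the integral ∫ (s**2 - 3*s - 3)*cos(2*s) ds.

Use integration by parts with u = s**2 - 3*s - 3, dv = cos(2*s) ds, so v = sin(2*s)/2.
Apply parts 2 times (tabular method): alternate signs, differentiate u down to 0, integrate dv up.

s**2*sin(2*s)/2 - 3*s*sin(2*s)/2 + s*cos(2*s)/2 - 7*sin(2*s)/4 - 3*cos(2*s)/4 + C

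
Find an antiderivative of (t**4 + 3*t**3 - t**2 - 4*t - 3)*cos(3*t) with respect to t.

t**4*sin(3*t)/3 + t**3*sin(3*t) + 4*t**3*cos(3*t)/9 - 7*t**2*sin(3*t)/9 + t**2*cos(3*t) - 2*t*sin(3*t) - 14*t*cos(3*t)/27 - 67*sin(3*t)/81 - 2*cos(3*t)/3 + C

Use integration by parts with u = t**4 + 3*t**3 - t**2 - 4*t - 3, dv = cos(3*t) dt, so v = sin(3*t)/3.
Apply parts 4 times (tabular method): alternate signs, differentiate u down to 0, integrate dv up.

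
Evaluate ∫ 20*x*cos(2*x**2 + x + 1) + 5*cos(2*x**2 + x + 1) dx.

Let u = 2*x**2 + x + 1, so du = (4*x + 1) dx.
Rewriting, the integral becomes 5·∫ cos(u) du = 5·sin(u).
Substituting back, u = 2*x**2 + x + 1.

5*sin(2*x**2 + x + 1) + C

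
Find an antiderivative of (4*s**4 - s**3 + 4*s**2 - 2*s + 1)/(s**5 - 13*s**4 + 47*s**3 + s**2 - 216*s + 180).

5101*log(s - 6)/120 - 1233*log(s - 5)/28 + 82*log(s - 3)/15 - log(s - 1)/20 + 31*log(s + 2)/280 + C

Factor the denominator: (s - 6)*(s - 5)*(s - 3)*(s - 1)*(s + 2).
Partial-fraction decomposition: 31/(280*(s + 2)) - 1/(20*(s - 1)) + 82/(15*(s - 3)) - 1233/(28*(s - 5)) + 5101/(120*(s - 6)).
Integrate each term: A/(s−a) contributes A·log|s−a|.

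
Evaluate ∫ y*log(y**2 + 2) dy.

Let u = y**2 + 2, so du = (2*y) dy.
The integral becomes (1/2)·∫ log(u) du; integrate by parts with u′=log(u), dv′=du.

y**2*log(y**2 + 2)/2 - y**2/2 + log(y**2 + 2) + C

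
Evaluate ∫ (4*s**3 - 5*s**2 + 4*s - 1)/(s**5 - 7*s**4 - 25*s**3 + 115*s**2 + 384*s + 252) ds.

577*log(s - 7)/360 - 101*log(s - 6)/72 - log(s + 1)/8 + 61*log(s + 2)/72 - 83*log(s + 3)/90 + C

Factor the denominator: (s - 7)*(s - 6)*(s + 1)*(s + 2)*(s + 3).
Partial-fraction decomposition: -83/(90*(s + 3)) + 61/(72*(s + 2)) - 1/(8*(s + 1)) - 101/(72*(s - 6)) + 577/(360*(s - 7)).
Integrate each term: A/(s−a) contributes A·log|s−a|.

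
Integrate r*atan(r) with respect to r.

Use integration by parts with u = arctan(r), dv = r dr.
Then du = 1/(r**2 + 1) dr.

r**2*atan(r)/2 - r/2 + atan(r)/2 + C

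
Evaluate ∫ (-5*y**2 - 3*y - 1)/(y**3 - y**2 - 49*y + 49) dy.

Factor the denominator: (y - 7)*(y - 1)*(y + 7).
Partial-fraction decomposition: -225/(112*(y + 7)) + 3/(16*(y - 1)) - 89/(28*(y - 7)).
Integrate each term: A/(y−a) contributes A·log|y−a|.

-89*log(y - 7)/28 + 3*log(y - 1)/16 - 225*log(y + 7)/112 + C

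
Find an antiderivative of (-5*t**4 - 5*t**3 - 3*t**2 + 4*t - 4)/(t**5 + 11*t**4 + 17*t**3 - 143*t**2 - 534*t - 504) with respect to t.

Factor the denominator: (t - 4)*(t + 2)*(t + 3)**2*(t + 7).
Partial-fraction decomposition: -10469/(880*(t + 7)) + 4131/(784*(t + 3)) - 313/(28*(t + 3)**2) + 32/(15*(t + 2)) - 818/(1617*(t - 4)).
Integrate each term; A/(t−a) gives A·log|t−a|; A/(t−a)² gives −A/(t−a).

-818*log(t - 4)/1617 + 32*log(t + 2)/15 + 4131*log(t + 3)/784 - 10469*log(t + 7)/880 + 313/(28*t + 84) + C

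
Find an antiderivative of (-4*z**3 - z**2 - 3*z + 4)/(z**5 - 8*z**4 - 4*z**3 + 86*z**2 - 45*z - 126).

Factor the denominator: (z - 7)*(z - 3)*(z - 2)*(z + 1)*(z + 3).
Partial-fraction decomposition: 14/(75*(z + 3)) - 5/(96*(z + 1)) - 38/(75*(z - 2)) + 61/(48*(z - 3)) - 719/(800*(z - 7)).
Integrate each term: A/(z−a) contributes A·log|z−a|.

-719*log(z - 7)/800 + 61*log(z - 3)/48 - 38*log(z - 2)/75 - 5*log(z + 1)/96 + 14*log(z + 3)/75 + C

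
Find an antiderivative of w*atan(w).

Use integration by parts with u = arctan(w), dv = w dw.
Then du = 1/(w**2 + 1) dw.

w**2*atan(w)/2 - w/2 + atan(w)/2 + C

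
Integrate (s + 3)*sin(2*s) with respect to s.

Use integration by parts with u = s + 3, dv = sin(2*s) ds, so v = -cos(2*s)/2.
Apply parts 1 times (tabular method): alternate signs, differentiate u down to 0, integrate dv up.

-s*cos(2*s)/2 + sin(2*s)/4 - 3*cos(2*s)/2 + C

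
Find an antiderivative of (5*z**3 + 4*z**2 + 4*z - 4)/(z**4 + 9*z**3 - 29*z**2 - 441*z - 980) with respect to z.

645*log(z - 7)/616 + 92*log(z + 4)/11 - 183*log(z + 5)/8 + 517*log(z + 7)/28 + C

Factor the denominator: (z - 7)*(z + 4)*(z + 5)*(z + 7).
Partial-fraction decomposition: 517/(28*(z + 7)) - 183/(8*(z + 5)) + 92/(11*(z + 4)) + 645/(616*(z - 7)).
Integrate each term: A/(z−a) contributes A·log|z−a|.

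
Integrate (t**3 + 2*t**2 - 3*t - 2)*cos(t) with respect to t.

Use integration by parts with u = t**3 + 2*t**2 - 3*t - 2, dv = cos(t) dt, so v = sin(t).
Apply parts 3 times (tabular method): alternate signs, differentiate u down to 0, integrate dv up.

t**3*sin(t) + 2*t**2*sin(t) + 3*t**2*cos(t) - 9*t*sin(t) + 4*t*cos(t) - 6*sin(t) - 9*cos(t) + C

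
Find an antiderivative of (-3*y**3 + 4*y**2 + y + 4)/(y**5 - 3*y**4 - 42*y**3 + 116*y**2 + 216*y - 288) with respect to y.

-247*log(y - 6)/480 + log(y - 4)/3 + 2*log(y - 1)/105 - 7*log(y + 2)/96 + 79*log(y + 6)/336 + C

Factor the denominator: (y - 6)*(y - 4)*(y - 1)*(y + 2)*(y + 6).
Partial-fraction decomposition: 79/(336*(y + 6)) - 7/(96*(y + 2)) + 2/(105*(y - 1)) + 1/(3*(y - 4)) - 247/(480*(y - 6)).
Integrate each term: A/(y−a) contributes A·log|y−a|.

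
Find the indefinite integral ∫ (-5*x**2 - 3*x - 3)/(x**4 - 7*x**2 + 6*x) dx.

-log(x)/2 - 29*log(x - 2)/10 + 11*log(x - 1)/4 + 13*log(x + 3)/20 + C

Factor the denominator: x*(x - 2)*(x - 1)*(x + 3).
Partial-fraction decomposition: 13/(20*(x + 3)) + 11/(4*(x - 1)) - 29/(10*(x - 2)) - 1/(2*x).
Integrate each term: A/(x−a) contributes A·log|x−a|.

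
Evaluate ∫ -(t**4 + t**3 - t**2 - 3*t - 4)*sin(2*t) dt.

t**4*cos(2*t)/2 - t**3*sin(2*t) + t**3*cos(2*t)/2 - 3*t**2*sin(2*t)/4 - 2*t**2*cos(2*t) + 2*t*sin(2*t) - 9*t*cos(2*t)/4 + 9*sin(2*t)/8 - cos(2*t) + C

Use integration by parts with u = t**4 + t**3 - t**2 - 3*t - 4, dv = -sin(2*t) dt, so v = cos(2*t)/2.
Apply parts 4 times (tabular method): alternate signs, differentiate u down to 0, integrate dv up.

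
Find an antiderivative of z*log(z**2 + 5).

Let u = z**2 + 5, so du = (2*z) dz.
The integral becomes (1/2)·∫ log(u) du; integrate by parts with u′=log(u), dv′=du.

z**2*log(z**2 + 5)/2 - z**2/2 + 5*log(z**2 + 5)/2 + C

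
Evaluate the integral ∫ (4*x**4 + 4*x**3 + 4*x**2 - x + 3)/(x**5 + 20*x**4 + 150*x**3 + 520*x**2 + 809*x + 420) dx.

log(x + 1)/18 - 129*log(x + 3)/8 + 839*log(x + 4)/9 - 527*log(x + 5)/4 + 4219*log(x + 7)/72 + C

Factor the denominator: (x + 1)*(x + 3)*(x + 4)*(x + 5)*(x + 7).
Partial-fraction decomposition: 4219/(72*(x + 7)) - 527/(4*(x + 5)) + 839/(9*(x + 4)) - 129/(8*(x + 3)) + 1/(18*(x + 1)).
Integrate each term: A/(x−a) contributes A·log|x−a|.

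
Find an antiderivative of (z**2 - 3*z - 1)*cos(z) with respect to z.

Use integration by parts with u = z**2 - 3*z - 1, dv = cos(z) dz, so v = sin(z).
Apply parts 2 times (tabular method): alternate signs, differentiate u down to 0, integrate dv up.

z**2*sin(z) - 3*z*sin(z) + 2*z*cos(z) - 3*sin(z) - 3*cos(z) + C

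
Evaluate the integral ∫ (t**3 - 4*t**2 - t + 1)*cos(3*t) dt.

t**3*sin(3*t)/3 - 4*t**2*sin(3*t)/3 + t**2*cos(3*t)/3 - 5*t*sin(3*t)/9 - 8*t*cos(3*t)/9 + 17*sin(3*t)/27 - 5*cos(3*t)/27 + C

Use integration by parts with u = t**3 - 4*t**2 - t + 1, dv = cos(3*t) dt, so v = sin(3*t)/3.
Apply parts 3 times (tabular method): alternate signs, differentiate u down to 0, integrate dv up.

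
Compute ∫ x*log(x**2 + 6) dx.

Let u = x**2 + 6, so du = (2*x) dx.
The integral becomes (1/2)·∫ log(u) du; integrate by parts with u′=log(u), dv′=du.

x**2*log(x**2 + 6)/2 - x**2/2 + 3*log(x**2 + 6) + C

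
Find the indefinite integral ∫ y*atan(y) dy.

Use integration by parts with u = arctan(y), dv = y dy.
Then du = 1/(y**2 + 1) dy.

y**2*atan(y)/2 - y/2 + atan(y)/2 + C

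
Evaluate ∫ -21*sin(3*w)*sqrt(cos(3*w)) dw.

Let u = cos(3*w), so du = (-3*sin(3*w)) dw.
Rewriting, the integral becomes 7·∫ √u du = 7·(2/3)u^(3/2).
Substituting back, u = cos(3*w).

14*cos(3*w)**(3/2)/3 + C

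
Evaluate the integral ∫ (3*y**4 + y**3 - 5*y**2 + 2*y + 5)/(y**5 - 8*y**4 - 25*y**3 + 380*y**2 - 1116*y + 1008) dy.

Factor the denominator: (y - 6)*(y - 4)*(y - 3)*(y - 2)*(y + 7).
Partial-fraction decomposition: 367/(715*(y + 7)) - 5/(8*(y - 2)) + 118/(15*(y - 3)) - 765/(44*(y - 4)) + 3941/(312*(y - 6)).
Integrate each term: A/(y−a) contributes A·log|y−a|.

3941*log(y - 6)/312 - 765*log(y - 4)/44 + 118*log(y - 3)/15 - 5*log(y - 2)/8 + 367*log(y + 7)/715 + C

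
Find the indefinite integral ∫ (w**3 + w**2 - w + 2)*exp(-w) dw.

Use integration by parts with u = w**3 + w**2 - w + 2, dv = exp(-w) dw, so v = -exp(-w).
Apply parts 3 times (tabular method): alternate signs, differentiate u down to 0, integrate dv up.

(-w**3 - 4*w**2 - 7*w - 9)*exp(-w) + C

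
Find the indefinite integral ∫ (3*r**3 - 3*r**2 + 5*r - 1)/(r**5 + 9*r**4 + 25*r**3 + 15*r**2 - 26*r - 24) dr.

Factor the denominator: (r - 1)*(r + 1)*(r + 2)*(r + 3)*(r + 4).
Partial-fraction decomposition: -87/(10*(r + 4)) + 31/(2*(r + 3)) - 47/(6*(r + 2)) + 1/(r + 1) + 1/(30*(r - 1)).
Integrate each term: A/(r−a) contributes A·log|r−a|.

log(r - 1)/30 + log(r + 1) - 47*log(r + 2)/6 + 31*log(r + 3)/2 - 87*log(r + 4)/10 + C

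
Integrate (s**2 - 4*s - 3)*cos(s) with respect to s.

s**2*sin(s) - 4*s*sin(s) + 2*s*cos(s) - 5*sin(s) - 4*cos(s) + C

Use integration by parts with u = s**2 - 4*s - 3, dv = cos(s) ds, so v = sin(s).
Apply parts 2 times (tabular method): alternate signs, differentiate u down to 0, integrate dv up.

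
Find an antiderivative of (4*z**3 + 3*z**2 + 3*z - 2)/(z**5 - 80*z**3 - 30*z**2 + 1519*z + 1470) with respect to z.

Factor the denominator: (z - 7)*(z - 6)*(z + 1)*(z + 5)*(z + 7).
Partial-fraction decomposition: -4/(7*(z + 7)) + 221/(528*(z + 5)) - 1/(224*(z + 1)) - 76/(77*(z - 6)) + 769/(672*(z - 7)).
Integrate each term: A/(z−a) contributes A·log|z−a|.

769*log(z - 7)/672 - 76*log(z - 6)/77 - log(z + 1)/224 + 221*log(z + 5)/528 - 4*log(z + 7)/7 + C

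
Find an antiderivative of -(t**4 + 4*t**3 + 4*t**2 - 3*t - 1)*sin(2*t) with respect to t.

Use integration by parts with u = t**4 + 4*t**3 + 4*t**2 - 3*t - 1, dv = -sin(2*t) dt, so v = cos(2*t)/2.
Apply parts 4 times (tabular method): alternate signs, differentiate u down to 0, integrate dv up.

t**4*cos(2*t)/2 - t**3*sin(2*t) + 2*t**3*cos(2*t) - 3*t**2*sin(2*t) + t**2*cos(2*t)/2 - t*sin(2*t)/2 - 9*t*cos(2*t)/2 + 9*sin(2*t)/4 - 3*cos(2*t)/4 + C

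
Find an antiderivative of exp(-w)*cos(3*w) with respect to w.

Let I denote the integral. Integrate by parts with u = cos(3*w), dv = exp(-w) dw, so v = -exp(-w): I = -exp(-w)*cos(3*w) − 3·∫ exp(-w)*sin(3*w) dw.
Apply parts again with u = sin(3*w), dv = exp(-w) dw: ∫ exp(-w)*sin(3*w) dw = -exp(-w)*sin(3*w) + 3·I. Substituting back brings back I: I = 3*exp(-w)*sin(3*w) - exp(-w)*cos(3*w) − 9·I.
Solving for I: (1 + 9)·I equals the remaining terms, so I = (1/10)·(3*exp(-w)*sin(3*w) - exp(-w)*cos(3*w)).

3*exp(-w)*sin(3*w)/10 - exp(-w)*cos(3*w)/10 + C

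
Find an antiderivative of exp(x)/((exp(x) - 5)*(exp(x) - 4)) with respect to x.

Let u = e^x, du = e^x dx.
The integral becomes ∫ du/((u-5)(u-4)); decompose into partial fractions.

log(exp(x) - 5) - log(exp(x) - 4) + C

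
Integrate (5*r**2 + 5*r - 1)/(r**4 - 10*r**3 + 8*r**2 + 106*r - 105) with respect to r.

Factor the denominator: (r - 7)*(r - 5)*(r - 1)*(r + 3).
Partial-fraction decomposition: -29/(320*(r + 3)) + 3/(32*(r - 1)) - 149/(64*(r - 5)) + 93/(40*(r - 7)).
Integrate each term: A/(r−a) contributes A·log|r−a|.

93*log(r - 7)/40 - 149*log(r - 5)/64 + 3*log(r - 1)/32 - 29*log(r + 3)/320 + C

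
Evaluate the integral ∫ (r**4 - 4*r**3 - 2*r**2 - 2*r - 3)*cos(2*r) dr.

r**4*sin(2*r)/2 - 2*r**3*sin(2*r) + r**3*cos(2*r) - 5*r**2*sin(2*r)/2 - 3*r**2*cos(2*r) + 2*r*sin(2*r) - 5*r*cos(2*r)/2 - sin(2*r)/4 + cos(2*r) + C

Use integration by parts with u = r**4 - 4*r**3 - 2*r**2 - 2*r - 3, dv = cos(2*r) dr, so v = sin(2*r)/2.
Apply parts 4 times (tabular method): alternate signs, differentiate u down to 0, integrate dv up.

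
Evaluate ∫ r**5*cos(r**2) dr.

r**4*sin(r**2)/2 + r**2*cos(r**2) - sin(r**2) + C

Let u = r², du = 2r dr; rewrite as (1/2)∫ u^2·cos(1u) du.
Now integrate by parts 2 times.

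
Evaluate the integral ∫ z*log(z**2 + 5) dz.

Let u = z**2 + 5, so du = (2*z) dz.
The integral becomes (1/2)·∫ log(u) du; integrate by parts with u′=log(u), dv′=du.

z**2*log(z**2 + 5)/2 - z**2/2 + 5*log(z**2 + 5)/2 + C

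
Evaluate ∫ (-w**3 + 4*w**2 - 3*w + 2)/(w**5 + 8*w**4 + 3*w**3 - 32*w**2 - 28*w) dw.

Factor the denominator: w*(w - 2)*(w + 1)*(w + 2)*(w + 7).
Partial-fraction decomposition: 281/(945*(w + 7)) - 4/(5*(w + 2)) + 5/(9*(w + 1)) + 1/(54*(w - 2)) - 1/(14*w).
Integrate each term: A/(w−a) contributes A·log|w−a|.

-log(w)/14 + log(w - 2)/54 + 5*log(w + 1)/9 - 4*log(w + 2)/5 + 281*log(w + 7)/945 + C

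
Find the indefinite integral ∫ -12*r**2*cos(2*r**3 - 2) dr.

Let u = 2*r**3 - 2, so du = (6*r**2) dr.
Rewriting, the integral becomes -2·∫ cos(u) du = -2·sin(u).
Substituting back, u = 2*r**3 - 2.

-2*sin(2*r**3 - 2) + C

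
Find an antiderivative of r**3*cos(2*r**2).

Let u = r², du = 2r dr; rewrite as (1/2)∫ u^1·cos(2u) du.
Now integrate by parts 1 time.

r**2*sin(2*r**2)/4 + cos(2*r**2)/8 + C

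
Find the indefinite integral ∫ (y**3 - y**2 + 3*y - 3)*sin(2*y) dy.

Use integration by parts with u = y**3 - y**2 + 3*y - 3, dv = sin(2*y) dy, so v = -cos(2*y)/2.
Apply parts 3 times (tabular method): alternate signs, differentiate u down to 0, integrate dv up.

-y**3*cos(2*y)/2 + 3*y**2*sin(2*y)/4 + y**2*cos(2*y)/2 - y*sin(2*y)/2 - 3*y*cos(2*y)/4 + 3*sin(2*y)/8 + 5*cos(2*y)/4 + C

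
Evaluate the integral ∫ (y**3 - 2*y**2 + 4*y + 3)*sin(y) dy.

-y**3*cos(y) + 3*y**2*sin(y) + 2*y**2*cos(y) - 4*y*sin(y) + 2*y*cos(y) - 2*sin(y) - 7*cos(y) + C

Use integration by parts with u = y**3 - 2*y**2 + 4*y + 3, dv = sin(y) dy, so v = -cos(y).
Apply parts 3 times (tabular method): alternate signs, differentiate u down to 0, integrate dv up.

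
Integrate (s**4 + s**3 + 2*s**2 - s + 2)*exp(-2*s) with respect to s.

Use integration by parts with u = s**4 + s**3 + 2*s**2 - s + 2, dv = exp(-2*s) ds, so v = -exp(-2*s)/2.
Apply parts 4 times (tabular method): alternate signs, differentiate u down to 0, integrate dv up.

(-4*s**4 - 12*s**3 - 26*s**2 - 22*s - 19)*exp(-2*s)/8 + C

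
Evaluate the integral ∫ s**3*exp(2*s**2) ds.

Let u = s², du = 2s ds; rewrite as (1/2)∫ u^1·exp(2u) du.
Now integrate by parts 1 time.

(2*s**2 - 1)*exp(2*s**2)/8 + C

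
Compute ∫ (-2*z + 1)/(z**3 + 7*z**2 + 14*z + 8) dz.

Factor the denominator: (z + 1)*(z + 2)*(z + 4).
Partial-fraction decomposition: 3/(2*(z + 4)) - 5/(2*(z + 2)) + 1/(z + 1).
Integrate each term: A/(z−a) contributes A·log|z−a|.

log(z + 1) - 5*log(z + 2)/2 + 3*log(z + 4)/2 + C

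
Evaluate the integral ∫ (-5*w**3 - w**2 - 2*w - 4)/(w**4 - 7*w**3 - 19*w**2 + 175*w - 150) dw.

-1132*log(w - 6)/55 + 83*log(w - 5)/5 - log(w - 1)/10 - 101*log(w + 5)/110 + C

Factor the denominator: (w - 6)*(w - 5)*(w - 1)*(w + 5).
Partial-fraction decomposition: -101/(110*(w + 5)) - 1/(10*(w - 1)) + 83/(5*(w - 5)) - 1132/(55*(w - 6)).
Integrate each term: A/(w−a) contributes A·log|w−a|.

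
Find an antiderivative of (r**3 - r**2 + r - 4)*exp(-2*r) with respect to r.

Use integration by parts with u = r**3 - r**2 + r - 4, dv = exp(-2*r) dr, so v = -exp(-2*r)/2.
Apply parts 3 times (tabular method): alternate signs, differentiate u down to 0, integrate dv up.

(-4*r**3 - 2*r**2 - 6*r + 13)*exp(-2*r)/8 + C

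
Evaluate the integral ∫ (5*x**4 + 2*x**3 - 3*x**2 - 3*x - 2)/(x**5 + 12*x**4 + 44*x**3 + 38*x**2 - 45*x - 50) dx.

Factor the denominator: (x - 1)*(x + 1)*(x + 2)*(x + 5)**2.
Partial-fraction decomposition: 853/(288*(x + 5)) - 2813/(72*(x + 5)**2) + 56/(27*(x + 2)) - 1/(32*(x + 1)) - 1/(216*(x - 1)).
Integrate each term; A/(x−a) gives A·log|x−a|; A/(x−a)² gives −A/(x−a).

-log(x - 1)/216 - log(x + 1)/32 + 56*log(x + 2)/27 + 853*log(x + 5)/288 + 2813/(72*x + 360) + C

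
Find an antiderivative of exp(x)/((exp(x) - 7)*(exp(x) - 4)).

Let u = e^x, du = e^x dx.
The integral becomes ∫ du/((u-4)(u-7)); decompose into partial fractions.

log(exp(x) - 7)/3 - log(exp(x) - 4)/3 + C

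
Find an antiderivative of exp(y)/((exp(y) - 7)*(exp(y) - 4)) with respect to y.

Let u = e^y, du = e^y dy.
The integral becomes ∫ du/((u-4)(u-7)); decompose into partial fractions.

log(exp(y) - 7)/3 - log(exp(y) - 4)/3 + C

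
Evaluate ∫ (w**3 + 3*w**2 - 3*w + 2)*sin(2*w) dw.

Use integration by parts with u = w**3 + 3*w**2 - 3*w + 2, dv = sin(2*w) dw, so v = -cos(2*w)/2.
Apply parts 3 times (tabular method): alternate signs, differentiate u down to 0, integrate dv up.

-w**3*cos(2*w)/2 + 3*w**2*sin(2*w)/4 - 3*w**2*cos(2*w)/2 + 3*w*sin(2*w)/2 + 9*w*cos(2*w)/4 - 9*sin(2*w)/8 - cos(2*w)/4 + C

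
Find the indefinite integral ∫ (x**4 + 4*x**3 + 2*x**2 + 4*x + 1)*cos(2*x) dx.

x**4*sin(2*x)/2 + 2*x**3*sin(2*x) + x**3*cos(2*x) - x**2*sin(2*x)/2 + 3*x**2*cos(2*x) - x*sin(2*x) - x*cos(2*x)/2 + 3*sin(2*x)/4 - cos(2*x)/2 + C

Use integration by parts with u = x**4 + 4*x**3 + 2*x**2 + 4*x + 1, dv = cos(2*x) dx, so v = sin(2*x)/2.
Apply parts 4 times (tabular method): alternate signs, differentiate u down to 0, integrate dv up.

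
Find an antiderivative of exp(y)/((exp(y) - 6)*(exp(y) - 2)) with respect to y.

log(exp(y) - 6)/4 - log(exp(y) - 2)/4 + C

Let u = e^y, du = e^y dy.
The integral becomes ∫ du/((u-2)(u-6)); decompose into partial fractions.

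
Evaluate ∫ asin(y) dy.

Use integration by parts with u = arcsin(y), dv = dy.
Then du = 1/sqrt(-y**2 + 1) dy.

y*asin(y) + sqrt(-y**2 + 1) + C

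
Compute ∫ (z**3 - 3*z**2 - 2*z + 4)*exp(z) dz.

(z**3 - 6*z**2 + 10*z - 6)*exp(z) + C

Use integration by parts with u = z**3 - 3*z**2 - 2*z + 4, dv = exp(z) dz, so v = exp(z).
Apply parts 3 times (tabular method): alternate signs, differentiate u down to 0, integrate dv up.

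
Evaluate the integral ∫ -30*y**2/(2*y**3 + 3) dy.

-5*log(2*y**3 + 3) + C

Let u = 2*y**3 + 3, so du = (6*y**2) dy.
Rewriting, the integral becomes -5·∫ 1/u du = -5·log(u).
Substituting back, u = 2*y**3 + 3.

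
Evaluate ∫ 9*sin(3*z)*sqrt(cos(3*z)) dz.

-2*cos(3*z)**(3/2) + C

Let u = cos(3*z), so du = (-3*sin(3*z)) dz.
Rewriting, the integral becomes -3·∫ √u du = -3·(2/3)u^(3/2).
Substituting back, u = cos(3*z).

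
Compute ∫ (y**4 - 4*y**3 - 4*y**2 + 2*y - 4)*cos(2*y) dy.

y**4*sin(2*y)/2 - 2*y**3*sin(2*y) + y**3*cos(2*y) - 7*y**2*sin(2*y)/2 - 3*y**2*cos(2*y) + 4*y*sin(2*y) - 7*y*cos(2*y)/2 - sin(2*y)/4 + 2*cos(2*y) + C

Use integration by parts with u = y**4 - 4*y**3 - 4*y**2 + 2*y - 4, dv = cos(2*y) dy, so v = sin(2*y)/2.
Apply parts 4 times (tabular method): alternate signs, differentiate u down to 0, integrate dv up.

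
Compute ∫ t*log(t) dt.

t**2*log(t)/2 - t**2/4 + C

Use integration by parts with u = log(t), dv = t dt.
Then du = 1/t dt and v = t**2/2.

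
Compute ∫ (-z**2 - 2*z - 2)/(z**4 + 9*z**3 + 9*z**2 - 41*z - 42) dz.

Factor the denominator: (z - 2)*(z + 1)*(z + 3)*(z + 7).
Partial-fraction decomposition: 37/(216*(z + 7)) - 1/(8*(z + 3)) + 1/(36*(z + 1)) - 2/(27*(z - 2)).
Integrate each term: A/(z−a) contributes A·log|z−a|.

-2*log(z - 2)/27 + log(z + 1)/36 - log(z + 3)/8 + 37*log(z + 7)/216 + C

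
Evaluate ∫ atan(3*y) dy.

y*atan(3*y) - log(9*y**2 + 1)/6 + C

Use integration by parts with u = arctan(3*y), dv = dy.
Then du = 3/(9*y**2 + 1) dy.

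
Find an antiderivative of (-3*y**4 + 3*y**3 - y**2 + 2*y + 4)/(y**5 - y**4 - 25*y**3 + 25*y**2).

Factor the denominator: y**2*(y - 5)*(y - 1)*(y + 5).
Partial-fraction decomposition: -2281/(1500*(y + 5)) - 5/(24*(y - 1)) - 1511/(1000*(y - 5)) + 6/(25*y) + 4/(25*y**2).
Integrate each term; A/(y−a) gives A·log|y−a|; A/(y−a)² gives −A/(y−a).

6*log(y)/25 - 1511*log(y - 5)/1000 - 5*log(y - 1)/24 - 2281*log(y + 5)/1500 - 4/(25*y) + C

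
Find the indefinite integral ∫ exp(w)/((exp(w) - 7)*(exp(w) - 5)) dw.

Let u = e^w, du = e^w dw.
The integral becomes ∫ du/((u-5)(u-7)); decompose into partial fractions.

log(exp(w) - 7)/2 - log(exp(w) - 5)/2 + C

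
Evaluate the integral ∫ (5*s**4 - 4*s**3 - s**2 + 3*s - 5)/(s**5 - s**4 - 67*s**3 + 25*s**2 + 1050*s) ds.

-log(s)/210 + 1325*log(s - 7)/273 - 261*log(s - 5)/110 - 179*log(s + 5)/30 + 7285*log(s + 6)/858 + C

Factor the denominator: s*(s - 7)*(s - 5)*(s + 5)*(s + 6).
Partial-fraction decomposition: 7285/(858*(s + 6)) - 179/(30*(s + 5)) - 261/(110*(s - 5)) + 1325/(273*(s - 7)) - 1/(210*s).
Integrate each term: A/(s−a) contributes A·log|s−a|.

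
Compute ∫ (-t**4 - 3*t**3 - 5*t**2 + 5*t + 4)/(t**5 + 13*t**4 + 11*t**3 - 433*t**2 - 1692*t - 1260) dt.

Factor the denominator: (t - 6)*(t + 1)*(t + 5)*(t + 6)*(t + 7).
Partial-fraction decomposition: -412/(39*(t + 7)) + 427/(30*(t + 6)) - 9/(2*(t + 5)) + 1/(210*(t + 1)) - 95/(546*(t - 6)).
Integrate each term: A/(t−a) contributes A·log|t−a|.

-95*log(t - 6)/546 + log(t + 1)/210 - 9*log(t + 5)/2 + 427*log(t + 6)/30 - 412*log(t + 7)/39 + C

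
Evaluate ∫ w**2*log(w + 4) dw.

Use integration by parts with u = log(w + 4), dv = w**2 dw.
Then du = 1/(w + 4) dw and v = w**3/3.

w**3*log(w + 4)/3 - w**3/9 + 2*w**2/3 - 16*w/3 + 64*log(w + 4)/3 + C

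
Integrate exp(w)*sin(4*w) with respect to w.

Let I denote the integral. Integrate by parts with u = sin(4*w), dv = exp(w) dw, so v = exp(w): I = exp(w)*sin(4*w) − 4·∫ exp(w)*cos(4*w) dw.
Apply parts again with u = cos(4*w), dv = exp(w) dw: ∫ exp(w)*cos(4*w) dw = exp(w)*cos(4*w) + 4·I. Substituting back brings back I: I = exp(w)*sin(4*w) - 4*exp(w)*cos(4*w) − 16·I.
Solving for I: (1 + 16)·I equals the remaining terms, so I = (1/17)·(exp(w)*sin(4*w) - 4*exp(w)*cos(4*w)).

exp(w)*sin(4*w)/17 - 4*exp(w)*cos(4*w)/17 + C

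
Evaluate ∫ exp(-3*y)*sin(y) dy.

Let I denote the integral. Integrate by parts with u = sin(y), dv = exp(-3*y) dy, so v = -exp(-3*y)/3: I = -exp(-3*y)*sin(y)/3 + (1/3)·∫ exp(-3*y)*cos(y) dy.
Apply parts again with u = cos(y), dv = exp(-3*y) dy: ∫ exp(-3*y)*cos(y) dy = -exp(-3*y)*cos(y)/3 − (1/3)·I. Substituting back brings back I: I = -exp(-3*y)*sin(y)/3 - exp(-3*y)*cos(y)/9 − (1/9)·I.
Solving for I: (1 + 1/9)·I equals the remaining terms, so I = (9/10)·(-exp(-3*y)*sin(y)/3 - exp(-3*y)*cos(y)/9).

-3*exp(-3*y)*sin(y)/10 - exp(-3*y)*cos(y)/10 + C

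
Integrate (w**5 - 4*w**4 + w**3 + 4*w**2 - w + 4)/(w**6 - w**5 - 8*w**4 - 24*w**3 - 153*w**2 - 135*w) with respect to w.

-4*log(w)/135 + 283*log(w - 5)/2720 + log(w + 1)/40 + 551*log(w + 3)/864 + 2413*log(w**2 + 9)/18360 - 4841*atan(w/3)/9180 + C

Factor the denominator: w*(w - 5)*(w + 1)*(w + 3)*(w**2 + 9).
Partial-fraction decomposition: (2413*w - 14523)/(9180*(w**2 + 9)) + 551/(864*(w + 3)) + 1/(40*(w + 1)) + 283/(2720*(w - 5)) - 4/(135*w).
Integrate each term; A/(w−a) gives A·log|w−a|; the (Bw+D)/(w²+p²) term gives a log and an atan.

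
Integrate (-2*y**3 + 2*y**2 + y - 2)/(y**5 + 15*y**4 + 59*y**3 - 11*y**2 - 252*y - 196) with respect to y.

-2*log(y - 2)/243 - log(y + 1)/108 + log(y + 2)/5 - 887*log(y + 7)/4860 + 155/(54*y + 378) + C

Factor the denominator: (y - 2)*(y + 1)*(y + 2)*(y + 7)**2.
Partial-fraction decomposition: -887/(4860*(y + 7)) - 155/(54*(y + 7)**2) + 1/(5*(y + 2)) - 1/(108*(y + 1)) - 2/(243*(y - 2)).
Integrate each term; A/(y−a) gives A·log|y−a|; A/(y−a)² gives −A/(y−a).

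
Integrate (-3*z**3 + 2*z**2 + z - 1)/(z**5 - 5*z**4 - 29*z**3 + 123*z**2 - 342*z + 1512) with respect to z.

-925*log(z - 7)/2262 + 157*log(z - 4)/750 + 713*log(z + 6)/5850 + 5071*log(z**2 + 9)/130500 - 5297*atan(z/3)/65250 + C

Factor the denominator: (z - 7)*(z - 4)*(z + 6)*(z**2 + 9).
Partial-fraction decomposition: (5071*z - 15891)/(65250*(z**2 + 9)) + 713/(5850*(z + 6)) + 157/(750*(z - 4)) - 925/(2262*(z - 7)).
Integrate each term; A/(z−a) gives A·log|z−a|; the (Bz+D)/(z²+p²) term gives a log and an atan.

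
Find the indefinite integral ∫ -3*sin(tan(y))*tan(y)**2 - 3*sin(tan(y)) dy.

Let u = tan(y), so du = (tan(y)**2 + 1) dy.
Rewriting, the integral becomes -3·∫ sin(u) du = -3·-cos(u).
Substituting back, u = tan(y).

3*cos(tan(y)) + C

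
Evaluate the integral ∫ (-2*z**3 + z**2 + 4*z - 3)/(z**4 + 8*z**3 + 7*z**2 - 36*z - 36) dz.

Factor the denominator: (z - 2)*(z + 1)*(z + 3)*(z + 6).
Partial-fraction decomposition: -147/(40*(z + 6)) + 8/(5*(z + 3)) + 2/(15*(z + 1)) - 7/(120*(z - 2)).
Integrate each term: A/(z−a) contributes A·log|z−a|.

-7*log(z - 2)/120 + 2*log(z + 1)/15 + 8*log(z + 3)/5 - 147*log(z + 6)/40 + C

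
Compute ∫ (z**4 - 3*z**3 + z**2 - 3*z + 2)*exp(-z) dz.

Use integration by parts with u = z**4 - 3*z**3 + z**2 - 3*z + 2, dv = exp(-z) dz, so v = -exp(-z).
Apply parts 4 times (tabular method): alternate signs, differentiate u down to 0, integrate dv up.

(-z**4 - z**3 - 4*z**2 - 5*z - 7)*exp(-z) + C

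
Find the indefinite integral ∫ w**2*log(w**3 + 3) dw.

Let u = w**3 + 3, so du = (3*w**2) dw.
The integral becomes (1/3)·∫ log(u) du; integrate by parts with u′=log(u), dv′=du.

w**3*log(w**3 + 3)/3 - w**3/3 + log(w**3 + 3) + C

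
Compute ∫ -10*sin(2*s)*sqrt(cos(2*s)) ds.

10*cos(2*s)**(3/2)/3 + C

Let u = cos(2*s), so du = (-2*sin(2*s)) ds.
Rewriting, the integral becomes 5·∫ √u du = 5·(2/3)u^(3/2).
Substituting back, u = cos(2*s).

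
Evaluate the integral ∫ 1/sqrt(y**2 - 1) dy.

Substitute y = sec(θ), so dy = sec(θ)*tan(θ) dθ and the radical becomes sqrt(y**2 - 1) = tan(θ) by the Pythagorean identity.
Integrate the resulting trig expression in θ, then back-substitute sec(θ) = y, tan(θ) = sqrt(y**2 - 1) (absorbing any constant into C).

log(y + sqrt(y**2 - 1)) + C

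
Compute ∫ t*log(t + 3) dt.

Use integration by parts with u = log(t + 3), dv = t dt.
Then du = 1/(t + 3) dt and v = t**2/2.

t**2*log(t + 3)/2 - t**2/4 + 3*t/2 - 9*log(t + 3)/2 + C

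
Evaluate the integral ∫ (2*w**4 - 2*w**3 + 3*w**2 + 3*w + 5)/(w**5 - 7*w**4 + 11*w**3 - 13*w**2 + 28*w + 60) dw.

Factor the denominator: (w - 5)*(w - 3)*(w + 1)*(w**2 + 4).
Partial-fraction decomposition: (398*w + 1207)/(1885*(w**2 + 4)) + 3/(40*(w + 1)) - 149/(104*(w - 3)) + 365/(116*(w - 5)).
Integrate each term; A/(w−a) gives A·log|w−a|; the (Bw+D)/(w²+p²) term gives a log and an atan.

365*log(w - 5)/116 - 149*log(w - 3)/104 + 3*log(w + 1)/40 + 199*log(w**2 + 4)/1885 + 1207*atan(w/2)/3770 + C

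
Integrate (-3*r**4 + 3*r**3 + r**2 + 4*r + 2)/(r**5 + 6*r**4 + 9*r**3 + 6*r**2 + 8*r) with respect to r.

Factor the denominator: r*(r + 2)*(r + 4)*(r**2 + 1).
Partial-fraction decomposition: (8*r + 19)/(85*(r**2 + 1)) - 479/(68*(r + 4)) + 37/(10*(r + 2)) + 1/(4*r).
Integrate each term; A/(r−a) gives A·log|r−a|; the (Br+D)/(r²+p²) term gives a log and an atan.

log(r)/4 + 37*log(r + 2)/10 - 479*log(r + 4)/68 + 4*log(r**2 + 1)/85 + 19*atan(r)/85 + C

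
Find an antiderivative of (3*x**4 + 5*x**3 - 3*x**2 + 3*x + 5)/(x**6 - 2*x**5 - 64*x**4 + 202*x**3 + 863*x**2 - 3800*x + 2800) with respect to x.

163*log(x - 5)/32 - 146335*log(x - 4)/29403 - 13*log(x - 1)/1728 + 233*log(x + 5)/1944 - 1775*log(x + 7)/7744 + 1057/(297*x - 1188) + C

Factor the denominator: (x - 5)*(x - 4)**2*(x - 1)*(x + 5)*(x + 7).
Partial-fraction decomposition: -1775/(7744*(x + 7)) + 233/(1944*(x + 5)) - 13/(1728*(x - 1)) - 146335/(29403*(x - 4)) - 1057/(297*(x - 4)**2) + 163/(32*(x - 5)).
Integrate each term; A/(x−a) gives A·log|x−a|; A/(x−a)² gives −A/(x−a).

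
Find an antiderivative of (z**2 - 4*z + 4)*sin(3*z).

-z**2*cos(3*z)/3 + 2*z*sin(3*z)/9 + 4*z*cos(3*z)/3 - 4*sin(3*z)/9 - 34*cos(3*z)/27 + C

Use integration by parts with u = z**2 - 4*z + 4, dv = sin(3*z) dz, so v = -cos(3*z)/3.
Apply parts 2 times (tabular method): alternate signs, differentiate u down to 0, integrate dv up.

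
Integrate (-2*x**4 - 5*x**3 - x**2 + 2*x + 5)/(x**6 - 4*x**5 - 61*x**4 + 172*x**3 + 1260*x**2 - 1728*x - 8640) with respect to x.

337717*log(x - 6)/980100 - 835*log(x - 4)/2016 + 37*log(x + 3)/1134 - 211*log(x + 4)/800 + 655*log(x + 5)/2178 + 3691/(1980*x - 11880) + C

Factor the denominator: (x - 6)**2*(x - 4)*(x + 3)*(x + 4)*(x + 5).
Partial-fraction decomposition: 655/(2178*(x + 5)) - 211/(800*(x + 4)) + 37/(1134*(x + 3)) - 835/(2016*(x - 4)) + 337717/(980100*(x - 6)) - 3691/(1980*(x - 6)**2).
Integrate each term; A/(x−a) gives A·log|x−a|; A/(x−a)² gives −A/(x−a).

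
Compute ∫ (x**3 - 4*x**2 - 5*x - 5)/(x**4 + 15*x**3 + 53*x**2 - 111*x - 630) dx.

-29*log(x - 3)/720 + 205*log(x + 5)/16 - 335*log(x + 6)/9 + 509*log(x + 7)/20 + C

Factor the denominator: (x - 3)*(x + 5)*(x + 6)*(x + 7).
Partial-fraction decomposition: 509/(20*(x + 7)) - 335/(9*(x + 6)) + 205/(16*(x + 5)) - 29/(720*(x - 3)).
Integrate each term: A/(x−a) contributes A·log|x−a|.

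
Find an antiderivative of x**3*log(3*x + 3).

Use integration by parts with u = log(3*x + 3), dv = x**3 dx.
Then du = 3/(3*x + 3) dx and v = x**4/4.

x**4*log(3*x + 3)/4 - x**4/16 + x**3/12 - x**2/8 + x/4 - log(x + 1)/4 + C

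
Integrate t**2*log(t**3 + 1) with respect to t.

t**3*log(t**3 + 1)/3 - t**3/3 + log(t**3 + 1)/3 + C

Let u = t**3 + 1, so du = (3*t**2) dt.
The integral becomes (1/3)·∫ log(u) du; integrate by parts with u′=log(u), dv′=du.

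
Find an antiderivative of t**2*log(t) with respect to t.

t**3*log(t)/3 - t**3/9 + C

Use integration by parts with u = log(t), dv = t**2 dt.
Then du = 1/t dt and v = t**3/3.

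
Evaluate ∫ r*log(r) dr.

r**2*log(r)/2 - r**2/4 + C

Use integration by parts with u = log(r), dv = r dr.
Then du = 1/r dr and v = r**2/2.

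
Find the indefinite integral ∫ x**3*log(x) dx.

x**4*log(x)/4 - x**4/16 + C

Use integration by parts with u = log(x), dv = x**3 dx.
Then du = 1/x dx and v = x**4/4.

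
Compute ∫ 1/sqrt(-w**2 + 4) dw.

asin(w/2) + C

Substitute w = 2·sin(θ), so dw = 2·cos(θ) dθ and the radical becomes sqrt(-w**2 + 4) = 2·cos(θ) by the Pythagorean identity.
Integrate the resulting trig expression in θ, then back-substitute θ = asin(w/2), sin(θ) = w/2, cos(θ) = sqrt(-w**2 + 4)/2 (absorbing any constant into C).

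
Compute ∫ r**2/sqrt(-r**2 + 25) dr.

Substitute r = 5·sin(θ), so dr = 5·cos(θ) dθ and the radical becomes sqrt(-r**2 + 25) = 5·cos(θ) by the Pythagorean identity.
Integrate the resulting trig expression in θ, then back-substitute θ = asin(r/5), sin(θ) = r/5, cos(θ) = sqrt(-r**2 + 25)/5 (absorbing any constant into C).

-r*sqrt(-r**2 + 25)/2 + 25*asin(r/5)/2 + C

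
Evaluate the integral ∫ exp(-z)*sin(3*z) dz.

Let I denote the integral. Integrate by parts with u = sin(3*z), dv = exp(-z) dz, so v = -exp(-z): I = -exp(-z)*sin(3*z) + 3·∫ exp(-z)*cos(3*z) dz.
Apply parts again with u = cos(3*z), dv = exp(-z) dz: ∫ exp(-z)*cos(3*z) dz = -exp(-z)*cos(3*z) − 3·I. Substituting back brings back I: I = -exp(-z)*sin(3*z) - 3*exp(-z)*cos(3*z) − 9·I.
Solving for I: (1 + 9)·I equals the remaining terms, so I = (1/10)·(-exp(-z)*sin(3*z) - 3*exp(-z)*cos(3*z)).

-exp(-z)*sin(3*z)/10 - 3*exp(-z)*cos(3*z)/10 + C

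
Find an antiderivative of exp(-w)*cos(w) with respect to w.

exp(-w)*sin(w)/2 - exp(-w)*cos(w)/2 + C

Let I denote the integral. Integrate by parts with u = cos(w), dv = exp(-w) dw, so v = -exp(-w): I = -exp(-w)*cos(w) − ∫ exp(-w)*sin(w) dw.
Apply parts again with u = sin(w), dv = exp(-w) dw: ∫ exp(-w)*sin(w) dw = -exp(-w)*sin(w) + I. Substituting back brings back I: I = exp(-w)*sin(w) - exp(-w)*cos(w) − I.
Solving for I: (1 + 1)·I equals the remaining terms, so I = (1/2)·(exp(-w)*sin(w) - exp(-w)*cos(w)).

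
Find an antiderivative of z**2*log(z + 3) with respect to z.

Use integration by parts with u = log(z + 3), dv = z**2 dz.
Then du = 1/(z + 3) dz and v = z**3/3.

z**3*log(z + 3)/3 - z**3/9 + z**2/2 - 3*z + 9*log(z + 3) + C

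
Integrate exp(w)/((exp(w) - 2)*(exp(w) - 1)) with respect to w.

log(exp(w) - 2) - log(exp(w) - 1) + C

Let u = e^w, du = e^w dw.
The integral becomes ∫ du/((u-1)(u-2)); decompose into partial fractions.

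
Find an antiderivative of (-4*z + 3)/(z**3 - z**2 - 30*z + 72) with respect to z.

-13*log(z - 4)/10 + log(z - 3) + 3*log(z + 6)/10 + C

Factor the denominator: (z - 4)*(z - 3)*(z + 6).
Partial-fraction decomposition: 3/(10*(z + 6)) + 1/(z - 3) - 13/(10*(z - 4)).
Integrate each term: A/(z−a) contributes A·log|z−a|.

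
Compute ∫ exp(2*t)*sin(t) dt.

Let I denote the integral. Integrate by parts with u = sin(t), dv = exp(2*t) dt, so v = exp(2*t)/2: I = exp(2*t)*sin(t)/2 − (1/2)·∫ exp(2*t)*cos(t) dt.
Apply parts again with u = cos(t), dv = exp(2*t) dt: ∫ exp(2*t)*cos(t) dt = exp(2*t)*cos(t)/2 + (1/2)·I. Substituting back brings back I: I = exp(2*t)*sin(t)/2 - exp(2*t)*cos(t)/4 − (1/4)·I.
Solving for I: (1 + 1/4)·I equals the remaining terms, so I = (4/5)·(exp(2*t)*sin(t)/2 - exp(2*t)*cos(t)/4).

2*exp(2*t)*sin(t)/5 - exp(2*t)*cos(t)/5 + C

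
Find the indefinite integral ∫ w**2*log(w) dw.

w**3*log(w)/3 - w**3/9 + C

Use integration by parts with u = log(w), dv = w**2 dw.
Then du = 1/w dw and v = w**3/3.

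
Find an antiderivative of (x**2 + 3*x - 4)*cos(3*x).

x**2*sin(3*x)/3 + x*sin(3*x) + 2*x*cos(3*x)/9 - 38*sin(3*x)/27 + cos(3*x)/3 + C

Use integration by parts with u = x**2 + 3*x - 4, dv = cos(3*x) dx, so v = sin(3*x)/3.
Apply parts 2 times (tabular method): alternate signs, differentiate u down to 0, integrate dv up.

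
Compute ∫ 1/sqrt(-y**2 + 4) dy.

Substitute y = 2·sin(θ), so dy = 2·cos(θ) dθ and the radical becomes sqrt(-y**2 + 4) = 2·cos(θ) by the Pythagorean identity.
Integrate the resulting trig expression in θ, then back-substitute θ = asin(y/2), sin(θ) = y/2, cos(θ) = sqrt(-y**2 + 4)/2 (absorbing any constant into C).

asin(y/2) + C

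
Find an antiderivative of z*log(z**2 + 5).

z**2*log(z**2 + 5)/2 - z**2/2 + 5*log(z**2 + 5)/2 + C

Let u = z**2 + 5, so du = (2*z) dz.
The integral becomes (1/2)·∫ log(u) du; integrate by parts with u′=log(u), dv′=du.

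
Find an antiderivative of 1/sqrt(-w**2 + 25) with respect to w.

asin(w/5) + C

Substitute w = 5·sin(θ), so dw = 5·cos(θ) dθ and the radical becomes sqrt(-w**2 + 25) = 5·cos(θ) by the Pythagorean identity.
Integrate the resulting trig expression in θ, then back-substitute θ = asin(w/5), sin(θ) = w/5, cos(θ) = sqrt(-w**2 + 25)/5 (absorbing any constant into C).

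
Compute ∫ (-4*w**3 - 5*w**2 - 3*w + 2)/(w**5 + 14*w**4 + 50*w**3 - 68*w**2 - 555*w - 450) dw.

-5*log(w - 3)/72 - log(w + 1)/80 - 249*log(w + 5)/16 + 704*log(w + 6)/45 - 49/(4*w + 20) + C

Factor the denominator: (w - 3)*(w + 1)*(w + 5)**2*(w + 6).
Partial-fraction decomposition: 704/(45*(w + 6)) - 249/(16*(w + 5)) + 49/(4*(w + 5)**2) - 1/(80*(w + 1)) - 5/(72*(w - 3)).
Integrate each term; A/(w−a) gives A·log|w−a|; A/(w−a)² gives −A/(w−a).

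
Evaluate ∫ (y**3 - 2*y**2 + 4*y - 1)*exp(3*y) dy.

Use integration by parts with u = y**3 - 2*y**2 + 4*y - 1, dv = exp(3*y) dy, so v = exp(3*y)/3.
Apply parts 3 times (tabular method): alternate signs, differentiate u down to 0, integrate dv up.

(y**3 - 3*y**2 + 6*y - 3)*exp(3*y)/3 + C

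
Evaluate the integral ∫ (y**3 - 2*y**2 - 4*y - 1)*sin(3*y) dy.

-y**3*cos(3*y)/3 + y**2*sin(3*y)/3 + 2*y**2*cos(3*y)/3 - 4*y*sin(3*y)/9 + 14*y*cos(3*y)/9 - 14*sin(3*y)/27 + 5*cos(3*y)/27 + C

Use integration by parts with u = y**3 - 2*y**2 - 4*y - 1, dv = sin(3*y) dy, so v = -cos(3*y)/3.
Apply parts 3 times (tabular method): alternate signs, differentiate u down to 0, integrate dv up.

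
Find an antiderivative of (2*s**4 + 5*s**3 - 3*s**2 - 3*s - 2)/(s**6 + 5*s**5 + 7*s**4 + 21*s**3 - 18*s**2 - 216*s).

log(s)/108 + log(s - 2)/15 + 7*log(s + 3)/270 - 77*log(s + 4)/300 + 209*log(s**2 + 9)/2700 + 413*atan(s/3)/1350 + C

Factor the denominator: s*(s - 2)*(s + 3)*(s + 4)*(s**2 + 9).
Partial-fraction decomposition: (209*s + 1239)/(1350*(s**2 + 9)) - 77/(300*(s + 4)) + 7/(270*(s + 3)) + 1/(15*(s - 2)) + 1/(108*s).
Integrate each term; A/(s−a) gives A·log|s−a|; the (Bs+D)/(s²+p²) term gives a log and an atan.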